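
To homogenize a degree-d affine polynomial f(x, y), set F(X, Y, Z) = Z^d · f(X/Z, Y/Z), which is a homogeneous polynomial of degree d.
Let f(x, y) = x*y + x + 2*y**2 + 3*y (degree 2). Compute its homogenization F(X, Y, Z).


F(X, Y, Z) = X*Y + X*Z + 2*Y**2 + 3*Y*Z

deg(f) = 2.
Substitute x = X/Z, y = Y/Z into f, then multiply by Z^2.
  monomial 1·x^1·y^1 ↦ 1·X^1·Y^1·Z^0.
  monomial 1·x^1·y^0 ↦ 1·X^1·Y^0·Z^1.
  monomial 2·x^0·y^2 ↦ 2·X^0·Y^2·Z^0.
  monomial 3·x^0·y^1 ↦ 3·X^0·Y^1·Z^1.
Collecting: F(X, Y, Z) = X*Y + X*Z + 2*Y**2 + 3*Y*Z.


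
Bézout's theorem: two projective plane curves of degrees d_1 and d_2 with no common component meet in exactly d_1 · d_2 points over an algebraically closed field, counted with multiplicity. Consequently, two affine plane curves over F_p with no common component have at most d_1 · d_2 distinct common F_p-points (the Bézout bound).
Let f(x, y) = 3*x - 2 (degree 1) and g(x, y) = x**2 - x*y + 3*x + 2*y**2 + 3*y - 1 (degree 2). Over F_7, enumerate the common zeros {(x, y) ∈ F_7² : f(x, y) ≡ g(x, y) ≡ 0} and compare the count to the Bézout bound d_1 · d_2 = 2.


Common zeros: {(3, 3), (3, 4)}; count = 2; Bézout bound = 2.

deg(f) = 1, deg(g) = 2, so Bézout bound = 2.
Scan x ∈ F_7. For each x, list the y ∈ F_7 with f(x, y) ≡ 0 and those with g(x, y) ≡ 0 (mod 7); the common zeros in that column are the intersection.
  x = 0: f ≡ 0 at y ∈ ∅; g ≡ 0 at y ∈ ∅; common: ∅.
  x = 1: f ≡ 0 at y ∈ ∅; g ≡ 0 at y ∈ {1, 5}; common: ∅.
  x = 2: f ≡ 0 at y ∈ ∅; g ≡ 0 at y ∈ ∅; common: ∅.
  x = 3: f ≡ 0 at y ∈ {0, 1, 2, 3, 4, 5, 6}; g ≡ 0 at y ∈ {3, 4}; common: {3, 4}.
  x = 4: f ≡ 0 at y ∈ ∅; g ≡ 0 at y ∈ {1, 3}; common: ∅.
  x = 5: f ≡ 0 at y ∈ ∅; g ≡ 0 at y ∈ {4}; common: ∅.
  x = 6: f ≡ 0 at y ∈ ∅; g ≡ 0 at y ∈ ∅; common: ∅.
Collecting: common zeros = {(3, 3), (3, 4)}, so the count is 2.
Comparison with the Bézout bound: 2 ≤ 2 = deg(f)·deg(g), as expected for curves with no common component (the bound is attained).


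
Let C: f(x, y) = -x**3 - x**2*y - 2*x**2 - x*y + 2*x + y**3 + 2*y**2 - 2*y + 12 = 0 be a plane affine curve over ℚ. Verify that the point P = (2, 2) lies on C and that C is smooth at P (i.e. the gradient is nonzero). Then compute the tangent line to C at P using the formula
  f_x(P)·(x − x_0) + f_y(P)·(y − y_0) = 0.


Tangent line at P: -28*x + 12*y + 32 = 0.

Step 1: f(2, 2) = 0, so P lies on C.
Step 2: partial derivatives
  f_x(x, y) = -3*x**2 - 2*x*y - 4*x - y + 2, f_y(x, y) = -x**2 - x + 3*y**2 + 4*y - 2.
  f_x(P) = -28, f_y(P) = 12 (gradient nonzero, so P is smooth).
Step 3: tangent line at P: -28·(x − 2) + 12·(y − 2) = 0.
Expanding: -28*x + 12*y + 32 = 0.


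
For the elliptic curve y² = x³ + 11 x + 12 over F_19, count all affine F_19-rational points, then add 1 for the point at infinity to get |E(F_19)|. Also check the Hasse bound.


Affine points = {(1, 9), (1, 10), (2, 2), (2, 17), (4, 5), (4, 14), (6, 3), (6, 16), (8, 2), (8, 17), (9, 2), (9, 17), (10, 1), (10, 18), (11, 1), (11, 18), (16, 3), (16, 16), (17, 1), (17, 18), (18, 0)}; affine count = 21; |E(F_19)| = 22.

Discriminant check: Δ ∝ 4a³ + 27b² = 4·11³ + 27·12² = 4·1331 + 27·144 ≡ 16 (mod 19). Nonzero ⇒ E is nonsingular.
For each x ∈ F_19, compute rhs = x³ + 11·x + 12 mod 19, then count y ∈ F_19 with y² ≡ rhs.
  x = 0: rhs = 12, matching y values: none (0 points).
  x = 1: rhs = 5, matching y values: 9, 10 (2 points).
  x = 2: rhs = 4, matching y values: 2, 17 (2 points).
  x = 3: rhs = 15, matching y values: none (0 points).
  x = 4: rhs = 6, matching y values: 5, 14 (2 points).
  x = 5: rhs = 2, matching y values: none (0 points).
  x = 6: rhs = 9, matching y values: 3, 16 (2 points).
  x = 7: rhs = 14, matching y values: none (0 points).
  x = 8: rhs = 4, matching y values: 2, 17 (2 points).
  x = 9: rhs = 4, matching y values: 2, 17 (2 points).
  x = 10: rhs = 1, matching y values: 1, 18 (2 points).
  x = 11: rhs = 1, matching y values: 1, 18 (2 points).
  x = 12: rhs = 10, matching y values: none (0 points).
  x = 13: rhs = 15, matching y values: none (0 points).
  x = 14: rhs = 3, matching y values: none (0 points).
  x = 15: rhs = 18, matching y values: none (0 points).
  x = 16: rhs = 9, matching y values: 3, 16 (2 points).
  x = 17: rhs = 1, matching y values: 1, 18 (2 points).
  x = 18: rhs = 0, matching y values: 0 (1 points).
Total affine count: 21.
Full point count |E(F_19)| = 21 + 1 = 22.
Hasse bound: |22 − (19+1)| = |2| = 2 ≤ 2√19 ≈ 8.7178 ✓.


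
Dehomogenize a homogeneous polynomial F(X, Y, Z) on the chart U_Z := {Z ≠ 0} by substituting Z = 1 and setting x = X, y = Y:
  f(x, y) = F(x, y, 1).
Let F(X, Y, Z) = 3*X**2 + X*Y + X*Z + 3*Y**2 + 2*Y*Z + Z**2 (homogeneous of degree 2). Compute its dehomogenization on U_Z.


f(x, y) = 3*x**2 + x*y + x + 3*y**2 + 2*y + 1

On U_Z we set Z = 1. Each monomial c·X^i·Y^j·Z^k in F becomes c·x^i·y^j·1^k = c·x^i·y^j.
Substituting Z = 1: F(X, Y, 1) = 3*x**2 + x*y + x + 3*y**2 + 2*y + 1.
Note: deg(f) ≤ deg(F) = 2; strict inequality happens when F is divisible by Z (lost terms).


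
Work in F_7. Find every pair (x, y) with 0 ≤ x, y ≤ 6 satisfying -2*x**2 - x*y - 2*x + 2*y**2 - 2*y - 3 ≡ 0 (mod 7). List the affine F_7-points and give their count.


Affine F_7-points: {(0, 4), (1, 0), (1, 5), (4, 4), (4, 6), (5, 0), (6, 5), (6, 6)}; count = 8.

For each of the 49 pairs (x, y) ∈ F_7², evaluate f(x, y) mod 7. Record the zeros.
  x = 0: [0↦4, 1↦4, 2↦1, 3↦2, 4↦0, 5↦2, 6↦1]  zeros at y ∈ {4}
  x = 1: [0↦0, 1↦6, 2↦2, 3↦2, 4↦6, 5↦0, 6↦5]  zeros at y ∈ {0, 5}
  x = 2: [0↦6, 1↦4, 2↦6, 3↦5, 4↦1, 5↦1, 6↦5]  zeros at y ∈ ∅
  x = 3: [0↦1, 1↦5, 2↦6, 3↦4, 4↦6, 5↦5, 6↦1]  zeros at y ∈ ∅
  x = 4: [0↦6, 1↦2, 2↦2, 3↦6, 4↦0, 5↦5, 6↦0]  zeros at y ∈ {4, 6}
  x = 5: [0↦0, 1↦2, 2↦1, 3↦4, 4↦4, 5↦1, 6↦2]  zeros at y ∈ {0}
  x = 6: [0↦4, 1↦5, 2↦3, 3↦5, 4↦4, 5↦0, 6↦0]  zeros at y ∈ {5, 6}
Collecting zeros: affine points = {(0, 4), (1, 0), (1, 5), (4, 4), (4, 6), (5, 0), (6, 5), (6, 6)}.
Total count |C(F_7)_aff| = 8.


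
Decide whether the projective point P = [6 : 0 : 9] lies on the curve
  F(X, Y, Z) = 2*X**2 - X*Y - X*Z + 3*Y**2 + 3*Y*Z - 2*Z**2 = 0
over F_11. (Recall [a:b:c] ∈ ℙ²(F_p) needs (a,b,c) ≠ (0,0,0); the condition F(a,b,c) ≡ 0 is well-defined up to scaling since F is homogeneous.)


F(6,0,9) ≡ 10 (mod 11); P is NOT on the curve.

Evaluate F(6, 0, 9) term-by-term (mod 11).
  2*X**2 ↦ 2·36·1·1 = 72
  -X*Y ↦ -1·6·0·1 = 0
  -X*Z ↦ -1·6·1·9 = -54
  3*Y**2 ↦ 3·1·0·1 = 0
  3*Y*Z ↦ 3·1·0·9 = 0
  -2*Z**2 ↦ -2·1·1·81 = -162
Sum: F(6, 0, 9) = (72) + (0) + (-54) + (0) + (0) + (-162) = -144.
Reducing mod 11: -144 ≡ 10 (mod 11).
Since F(a, b, c) ≡ 10 ≠ 0 (mod 11), P does NOT lie on the curve.


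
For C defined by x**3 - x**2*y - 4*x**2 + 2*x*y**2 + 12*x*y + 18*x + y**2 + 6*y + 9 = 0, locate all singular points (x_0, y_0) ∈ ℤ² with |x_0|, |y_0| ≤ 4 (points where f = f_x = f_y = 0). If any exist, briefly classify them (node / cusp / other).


Singular points: {(0, -3)}; classification: node.

Compute partial derivatives:
  f_x = 3*x**2 - 2*x*y - 8*x + 2*y**2 + 12*y + 18.
  f_y = -x**2 + 4*x*y + 12*x + 2*y + 6.
Scan x_0 ∈ {−4, ..., 4}. For each x_0, f_y(x_0, y) is a polynomial in y; find its integer roots y ∈ {−4, ..., 4}, then test f_x and f at those candidates.
  x = -4: f_y(-4, y) = -14*y - 58; no integer root y with |y| ≤ 4.
  x = -3: f_y(-3, y) = -10*y - 39; no integer root y with |y| ≤ 4.
  x = -2: f_y(-2, y) = -6*y - 22; no integer root y with |y| ≤ 4.
  x = -1: f_y(-1, y) = -2*y - 7; no integer root y with |y| ≤ 4.
  x = 0: f_y(0, y) = 2*y + 6; vanishes at y ∈ {-3}. (0, -3): f_x = 0, f = 0 — SINGULAR.
  x = 1: f_y(1, y) = 6*y + 17; no integer root y with |y| ≤ 4.
  x = 2: f_y(2, y) = 10*y + 26; no integer root y with |y| ≤ 4.
  x = 3: f_y(3, y) = 14*y + 33; no integer root y with |y| ≤ 4.
  x = 4: f_y(4, y) = 18*y + 38; no integer root y with |y| ≤ 4.
Only singular point on the grid: (0, -3).
Classify: substitute x = 0 + u, y = -3 + v and expand: f = u**3 - u**2*v - u**2 + 2*u*v**2 + v**2.
No constant or linear terms (consistent with a singular point). Quadratic part: -u**2 + v**2. Cubic part: u**3 - u**2*v + 2*u*v**2.
The quadratic part v**2 - u**2 = (v − u)(v + u) splits into two distinct linear factors, so there are two distinct tangent lines y − -3 = ±(x − 0) — this is a node (ordinary double point).
Classification: node.


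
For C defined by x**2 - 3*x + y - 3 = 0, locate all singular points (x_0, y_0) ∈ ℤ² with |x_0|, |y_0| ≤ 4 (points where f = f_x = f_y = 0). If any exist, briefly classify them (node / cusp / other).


No singular points in the scanned grid; C is smooth there.

Compute partial derivatives:
  f_x = 2*x - 3.
  f_y = 1.
f_y = 1 is a nonzero constant, so f_y never vanishes: no point (x, y) can satisfy f = f_x = f_y = 0. In particular no (x, y) ∈ {−4, ..., 4}² is singular; the curve is smooth.


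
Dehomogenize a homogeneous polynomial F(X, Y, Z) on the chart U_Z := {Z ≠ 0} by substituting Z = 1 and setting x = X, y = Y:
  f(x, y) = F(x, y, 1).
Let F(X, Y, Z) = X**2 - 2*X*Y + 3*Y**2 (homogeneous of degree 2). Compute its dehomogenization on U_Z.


f(x, y) = x**2 - 2*x*y + 3*y**2

On U_Z we set Z = 1. Each monomial c·X^i·Y^j·Z^k in F becomes c·x^i·y^j·1^k = c·x^i·y^j.
Substituting Z = 1: F(X, Y, 1) = x**2 - 2*x*y + 3*y**2.
Note: deg(f) ≤ deg(F) = 2; strict inequality happens when F is divisible by Z (lost terms).


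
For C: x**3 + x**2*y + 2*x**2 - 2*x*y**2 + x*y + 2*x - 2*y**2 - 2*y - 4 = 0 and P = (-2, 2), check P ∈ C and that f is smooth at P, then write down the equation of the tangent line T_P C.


Tangent line at P: -8*x + 8*y - 32 = 0.

Step 1: f(-2, 2) = 0, so P lies on C.
Step 2: partial derivatives
  f_x(x, y) = 3*x**2 + 2*x*y + 4*x - 2*y**2 + y + 2, f_y(x, y) = x**2 - 4*x*y + x - 4*y - 2.
  f_x(P) = -8, f_y(P) = 8 (gradient nonzero, so P is smooth).
Step 3: tangent line at P: -8·(x − -2) + 8·(y − 2) = 0.
Expanding: -8*x + 8*y - 32 = 0.


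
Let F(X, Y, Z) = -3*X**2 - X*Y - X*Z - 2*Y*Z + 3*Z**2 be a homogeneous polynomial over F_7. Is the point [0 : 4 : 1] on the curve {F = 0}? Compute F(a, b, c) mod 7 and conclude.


F(0,4,1) ≡ 2 (mod 7); P is NOT on the curve.

Evaluate F(0, 4, 1) term-by-term (mod 7).
  -3*X**2 ↦ -3·0·1·1 = 0
  -X*Y ↦ -1·0·4·1 = 0
  -X*Z ↦ -1·0·1·1 = 0
  -2*Y*Z ↦ -2·1·4·1 = -8
  3*Z**2 ↦ 3·1·1·1 = 3
Sum: F(0, 4, 1) = (0) + (0) + (0) + (-8) + (3) = -5.
Reducing mod 7: -5 ≡ 2 (mod 7).
Since F(a, b, c) ≡ 2 ≠ 0 (mod 7), P does NOT lie on the curve.


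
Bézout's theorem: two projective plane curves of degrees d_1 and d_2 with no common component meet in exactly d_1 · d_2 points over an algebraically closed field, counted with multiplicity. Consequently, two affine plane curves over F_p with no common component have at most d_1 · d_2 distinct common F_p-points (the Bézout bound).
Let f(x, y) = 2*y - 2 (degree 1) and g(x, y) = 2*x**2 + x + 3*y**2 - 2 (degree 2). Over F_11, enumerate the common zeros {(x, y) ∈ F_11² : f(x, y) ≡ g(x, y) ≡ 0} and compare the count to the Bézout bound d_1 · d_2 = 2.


Common zeros: {(2, 1), (3, 1)}; count = 2; Bézout bound = 2.

deg(f) = 1, deg(g) = 2, so Bézout bound = 2.
Scan x ∈ F_11. For each x, list the y ∈ F_11 with f(x, y) ≡ 0 and those with g(x, y) ≡ 0 (mod 11); the common zeros in that column are the intersection.
  x = 0: f ≡ 0 at y ∈ {1}; g ≡ 0 at y ∈ ∅; common: ∅.
  x = 1: f ≡ 0 at y ∈ {1}; g ≡ 0 at y ∈ ∅; common: ∅.
  x = 2: f ≡ 0 at y ∈ {1}; g ≡ 0 at y ∈ {1, 10}; common: {1}.
  x = 3: f ≡ 0 at y ∈ {1}; g ≡ 0 at y ∈ {1, 10}; common: {1}.
  x = 4: f ≡ 0 at y ∈ {1}; g ≡ 0 at y ∈ ∅; common: ∅.
  x = 5: f ≡ 0 at y ∈ {1}; g ≡ 0 at y ∈ ∅; common: ∅.
  x = 6: f ≡ 0 at y ∈ {1}; g ≡ 0 at y ∈ {2, 9}; common: ∅.
  x = 7: f ≡ 0 at y ∈ {1}; g ≡ 0 at y ∈ ∅; common: ∅.
  x = 8: f ≡ 0 at y ∈ {1}; g ≡ 0 at y ∈ {5, 6}; common: ∅.
  x = 9: f ≡ 0 at y ∈ {1}; g ≡ 0 at y ∈ ∅; common: ∅.
  x = 10: f ≡ 0 at y ∈ {1}; g ≡ 0 at y ∈ {2, 9}; common: ∅.
Collecting: common zeros = {(2, 1), (3, 1)}, so the count is 2.
Comparison with the Bézout bound: 2 ≤ 2 = deg(f)·deg(g), as expected for curves with no common component (the bound is attained).


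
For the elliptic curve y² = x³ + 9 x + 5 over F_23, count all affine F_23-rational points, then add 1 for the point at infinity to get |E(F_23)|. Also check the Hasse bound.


Affine points = {(2, 10), (2, 13), (3, 6), (3, 17), (4, 6), (4, 17), (11, 3), (11, 20), (12, 1), (12, 22), (14, 0), (16, 6), (16, 17), (21, 5), (21, 18), (22, 8), (22, 15)}; affine count = 17; |E(F_23)| = 18.

Discriminant check: Δ ∝ 4a³ + 27b² = 4·9³ + 27·5² = 4·729 + 27·25 ≡ 3 (mod 23). Nonzero ⇒ E is nonsingular.
For each x ∈ F_23, compute rhs = x³ + 9·x + 5 mod 23, then count y ∈ F_23 with y² ≡ rhs.
  x = 0: rhs = 5, matching y values: none (0 points).
  x = 1: rhs = 15, matching y values: none (0 points).
  x = 2: rhs = 8, matching y values: 10, 13 (2 points).
  x = 3: rhs = 13, matching y values: 6, 17 (2 points).
  x = 4: rhs = 13, matching y values: 6, 17 (2 points).
  x = 5: rhs = 14, matching y values: none (0 points).
  x = 6: rhs = 22, matching y values: none (0 points).
  x = 7: rhs = 20, matching y values: none (0 points).
  x = 8: rhs = 14, matching y values: none (0 points).
  x = 9: rhs = 10, matching y values: none (0 points).
  x = 10: rhs = 14, matching y values: none (0 points).
  x = 11: rhs = 9, matching y values: 3, 20 (2 points).
  x = 12: rhs = 1, matching y values: 1, 22 (2 points).
  x = 13: rhs = 19, matching y values: none (0 points).
  x = 14: rhs = 0, matching y values: 0 (1 points).
  x = 15: rhs = 19, matching y values: none (0 points).
  x = 16: rhs = 13, matching y values: 6, 17 (2 points).
  x = 17: rhs = 11, matching y values: none (0 points).
  x = 18: rhs = 19, matching y values: none (0 points).
  x = 19: rhs = 20, matching y values: none (0 points).
  x = 20: rhs = 20, matching y values: none (0 points).
  x = 21: rhs = 2, matching y values: 5, 18 (2 points).
  x = 22: rhs = 18, matching y values: 8, 15 (2 points).
Total affine count: 17.
Full point count |E(F_23)| = 17 + 1 = 18.
Hasse bound: |18 − (23+1)| = |-6| = 6 ≤ 2√23 ≈ 9.5917 ✓.


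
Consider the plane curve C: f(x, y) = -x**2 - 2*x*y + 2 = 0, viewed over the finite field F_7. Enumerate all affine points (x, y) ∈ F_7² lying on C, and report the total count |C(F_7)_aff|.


Affine F_7-points: {(1, 4), (2, 3), (3, 0), (4, 0), (5, 4), (6, 3)}; count = 6.

For each of the 49 pairs (x, y) ∈ F_7², evaluate f(x, y) mod 7. Record the zeros.
  x = 0: [0↦2, 1↦2, 2↦2, 3↦2, 4↦2, 5↦2, 6↦2]  zeros at y ∈ ∅
  x = 1: [0↦1, 1↦6, 2↦4, 3↦2, 4↦0, 5↦5, 6↦3]  zeros at y ∈ {4}
  x = 2: [0↦5, 1↦1, 2↦4, 3↦0, 4↦3, 5↦6, 6↦2]  zeros at y ∈ {3}
  x = 3: [0↦0, 1↦1, 2↦2, 3↦3, 4↦4, 5↦5, 6↦6]  zeros at y ∈ {0}
  x = 4: [0↦0, 1↦6, 2↦5, 3↦4, 4↦3, 5↦2, 6↦1]  zeros at y ∈ {0}
  x = 5: [0↦5, 1↦2, 2↦6, 3↦3, 4↦0, 5↦4, 6↦1]  zeros at y ∈ {4}
  x = 6: [0↦1, 1↦3, 2↦5, 3↦0, 4↦2, 5↦4, 6↦6]  zeros at y ∈ {3}
Collecting zeros: affine points = {(1, 4), (2, 3), (3, 0), (4, 0), (5, 4), (6, 3)}.
Total count |C(F_7)_aff| = 6.


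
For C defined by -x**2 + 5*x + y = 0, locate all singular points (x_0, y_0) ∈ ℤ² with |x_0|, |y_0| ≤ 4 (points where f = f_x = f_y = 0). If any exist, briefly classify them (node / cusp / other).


No singular points in the scanned grid; C is smooth there.

Compute partial derivatives:
  f_x = 5 - 2*x.
  f_y = 1.
f_y = 1 is a nonzero constant, so f_y never vanishes: no point (x, y) can satisfy f = f_x = f_y = 0. In particular no (x, y) ∈ {−4, ..., 4}² is singular; the curve is smooth.


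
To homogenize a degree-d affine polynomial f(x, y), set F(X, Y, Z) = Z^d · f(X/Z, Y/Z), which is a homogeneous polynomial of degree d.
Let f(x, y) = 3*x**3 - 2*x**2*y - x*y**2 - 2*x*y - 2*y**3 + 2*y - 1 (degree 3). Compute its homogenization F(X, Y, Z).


F(X, Y, Z) = 3*X**3 - 2*X**2*Y - X*Y**2 - 2*X*Y*Z - 2*Y**3 + 2*Y*Z**2 - Z**3

deg(f) = 3.
Substitute x = X/Z, y = Y/Z into f, then multiply by Z^3.
  monomial 3·x^3·y^0 ↦ 3·X^3·Y^0·Z^0.
  monomial -2·x^2·y^1 ↦ -2·X^2·Y^1·Z^0.
  monomial -1·x^1·y^2 ↦ -1·X^1·Y^2·Z^0.
  monomial -2·x^1·y^1 ↦ -2·X^1·Y^1·Z^1.
  monomial -2·x^0·y^3 ↦ -2·X^0·Y^3·Z^0.
  monomial 2·x^0·y^1 ↦ 2·X^0·Y^1·Z^2.
  monomial -1·x^0·y^0 ↦ -1·X^0·Y^0·Z^3.
Collecting: F(X, Y, Z) = 3*X**3 - 2*X**2*Y - X*Y**2 - 2*X*Y*Z - 2*Y**3 + 2*Y*Z**2 - Z**3.


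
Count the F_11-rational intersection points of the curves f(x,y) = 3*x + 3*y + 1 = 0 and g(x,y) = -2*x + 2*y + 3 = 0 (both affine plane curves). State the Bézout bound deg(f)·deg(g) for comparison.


Common zeros: {(7, 0)}; count = 1; Bézout bound = 1.

deg(f) = 1, deg(g) = 1, so Bézout bound = 1.
Scan x ∈ F_11. For each x, list the y ∈ F_11 with f(x, y) ≡ 0 and those with g(x, y) ≡ 0 (mod 11); the common zeros in that column are the intersection.
  x = 0: f ≡ 0 at y ∈ {7}; g ≡ 0 at y ∈ {4}; common: ∅.
  x = 1: f ≡ 0 at y ∈ {6}; g ≡ 0 at y ∈ {5}; common: ∅.
  x = 2: f ≡ 0 at y ∈ {5}; g ≡ 0 at y ∈ {6}; common: ∅.
  x = 3: f ≡ 0 at y ∈ {4}; g ≡ 0 at y ∈ {7}; common: ∅.
  x = 4: f ≡ 0 at y ∈ {3}; g ≡ 0 at y ∈ {8}; common: ∅.
  x = 5: f ≡ 0 at y ∈ {2}; g ≡ 0 at y ∈ {9}; common: ∅.
  x = 6: f ≡ 0 at y ∈ {1}; g ≡ 0 at y ∈ {10}; common: ∅.
  x = 7: f ≡ 0 at y ∈ {0}; g ≡ 0 at y ∈ {0}; common: {0}.
  x = 8: f ≡ 0 at y ∈ {10}; g ≡ 0 at y ∈ {1}; common: ∅.
  x = 9: f ≡ 0 at y ∈ {9}; g ≡ 0 at y ∈ {2}; common: ∅.
  x = 10: f ≡ 0 at y ∈ {8}; g ≡ 0 at y ∈ {3}; common: ∅.
Collecting: common zeros = {(7, 0)}, so the count is 1.
Comparison with the Bézout bound: 1 ≤ 1 = deg(f)·deg(g), as expected for curves with no common component (the bound is attained).


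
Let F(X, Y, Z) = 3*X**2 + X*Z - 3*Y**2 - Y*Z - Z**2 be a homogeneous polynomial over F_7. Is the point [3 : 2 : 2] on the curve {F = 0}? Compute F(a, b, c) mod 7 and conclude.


F(3,2,2) ≡ 6 (mod 7); P is NOT on the curve.

Evaluate F(3, 2, 2) term-by-term (mod 7).
  3*X**2 ↦ 3·9·1·1 = 27
  X*Z ↦ 1·3·1·2 = 6
  -3*Y**2 ↦ -3·1·4·1 = -12
  -Y*Z ↦ -1·1·2·2 = -4
  -Z**2 ↦ -1·1·1·4 = -4
Sum: F(3, 2, 2) = (27) + (6) + (-12) + (-4) + (-4) = 13.
Reducing mod 7: 13 ≡ 6 (mod 7).
Since F(a, b, c) ≡ 6 ≠ 0 (mod 7), P does NOT lie on the curve.


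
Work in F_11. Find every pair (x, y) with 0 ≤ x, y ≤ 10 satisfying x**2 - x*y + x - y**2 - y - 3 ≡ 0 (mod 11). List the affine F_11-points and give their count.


Affine F_11-points: {(0, 5), (1, 10), (4, 1), (4, 5), (5, 2), (5, 3), (7, 1), (7, 2), (8, 3), (8, 10)}; count = 10.

For each of the 121 pairs (x, y) ∈ F_11², evaluate f(x, y) mod 11. Record the zeros.
  x = 0: [0↦8, 1↦6, 2↦2, 3↦7, 4↦10, 5↦0, 6↦10, 7↦7, 8↦2, 9↦6, 10↦8]  zeros at y ∈ {5}
  x = 1: [0↦10, 1↦7, 2↦2, 3↦6, 4↦8, 5↦8, 6↦6, 7↦2, 8↦7, 9↦10, 10↦0]  zeros at y ∈ {10}
  x = 2: [0↦3, 1↦10, 2↦4, 3↦7, 4↦8, 5↦7, 6↦4, 7↦10, 8↦3, 9↦5, 10↦5]  zeros at y ∈ ∅
  x = 3: [0↦9, 1↦4, 2↦8, 3↦10, 4↦10, 5↦8, 6↦4, 7↦9, 8↦1, 9↦2, 10↦1]  zeros at y ∈ ∅
  x = 4: [0↦6, 1↦0, 2↦3, 3↦4, 4↦3, 5↦0, 6↦6, 7↦10, 8↦1, 9↦1, 10↦10]  zeros at y ∈ {1, 5}
  x = 5: [0↦5, 1↦9, 2↦0, 3↦0, 4↦9, 5↦5, 6↦10, 7↦2, 8↦3, 9↦2, 10↦10]  zeros at y ∈ {2, 3}
  x = 6: [0↦6, 1↦9, 2↦10, 3↦9, 4↦6, 5↦1, 6↦5, 7↦7, 8↦7, 9↦5, 10↦1]  zeros at y ∈ ∅
  x = 7: [0↦9, 1↦0, 2↦0, 3↦9, 4↦5, 5↦10, 6↦2, 7↦3, 8↦2, 9↦10, 10↦5]  zeros at y ∈ {1, 2}
  x = 8: [0↦3, 1↦4, 2↦3, 3↦0, 4↦6, 5↦10, 6↦1, 7↦1, 8↦10, 9↦6, 10↦0]  zeros at y ∈ {3, 10}
  x = 9: [0↦10, 1↦10, 2↦8, 3↦4, 4↦9, 5↦1, 6↦2, 7↦1, 8↦9, 9↦4, 10↦8]  zeros at y ∈ ∅
  x = 10: [0↦8, 1↦7, 2↦4, 3↦10, 4↦3, 5↦5, 6↦5, 7↦3, 8↦10, 9↦4, 10↦7]  zeros at y ∈ ∅
Collecting zeros: affine points = {(0, 5), (1, 10), (4, 1), (4, 5), (5, 2), (5, 3), (7, 1), (7, 2), (8, 3), (8, 10)}.
Total count |C(F_11)_aff| = 10.


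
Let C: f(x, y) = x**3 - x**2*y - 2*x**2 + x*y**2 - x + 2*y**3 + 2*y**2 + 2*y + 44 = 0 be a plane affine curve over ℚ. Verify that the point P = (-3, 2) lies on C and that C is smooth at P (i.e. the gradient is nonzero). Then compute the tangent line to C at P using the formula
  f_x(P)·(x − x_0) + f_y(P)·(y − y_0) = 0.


Tangent line at P: 54*x + 13*y + 136 = 0.

Step 1: f(-3, 2) = 0, so P lies on C.
Step 2: partial derivatives
  f_x(x, y) = 3*x**2 - 2*x*y - 4*x + y**2 - 1, f_y(x, y) = -x**2 + 2*x*y + 6*y**2 + 4*y + 2.
  f_x(P) = 54, f_y(P) = 13 (gradient nonzero, so P is smooth).
Step 3: tangent line at P: 54·(x − -3) + 13·(y − 2) = 0.
Expanding: 54*x + 13*y + 136 = 0.


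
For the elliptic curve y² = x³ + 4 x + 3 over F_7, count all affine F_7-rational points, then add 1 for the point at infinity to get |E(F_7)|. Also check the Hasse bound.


Affine points = {(1, 1), (1, 6), (3, 0), (5, 1), (5, 6)}; affine count = 5; |E(F_7)| = 6.

Discriminant check: Δ ∝ 4a³ + 27b² = 4·4³ + 27·3² = 4·64 + 27·9 ≡ 2 (mod 7). Nonzero ⇒ E is nonsingular.
For each x ∈ F_7, compute rhs = x³ + 4·x + 3 mod 7, then count y ∈ F_7 with y² ≡ rhs.
  x = 0: rhs = 3, matching y values: none (0 points).
  x = 1: rhs = 1, matching y values: 1, 6 (2 points).
  x = 2: rhs = 5, matching y values: none (0 points).
  x = 3: rhs = 0, matching y values: 0 (1 points).
  x = 4: rhs = 6, matching y values: none (0 points).
  x = 5: rhs = 1, matching y values: 1, 6 (2 points).
  x = 6: rhs = 5, matching y values: none (0 points).
Total affine count: 5.
Full point count |E(F_7)| = 5 + 1 = 6.
Hasse bound: |6 − (7+1)| = |-2| = 2 ≤ 2√7 ≈ 5.2915 ✓.


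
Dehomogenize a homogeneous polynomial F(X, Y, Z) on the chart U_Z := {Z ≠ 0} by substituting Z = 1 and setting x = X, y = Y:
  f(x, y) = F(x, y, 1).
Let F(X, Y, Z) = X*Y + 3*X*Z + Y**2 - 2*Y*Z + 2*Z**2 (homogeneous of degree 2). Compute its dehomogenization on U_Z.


f(x, y) = x*y + 3*x + y**2 - 2*y + 2

On U_Z we set Z = 1. Each monomial c·X^i·Y^j·Z^k in F becomes c·x^i·y^j·1^k = c·x^i·y^j.
Substituting Z = 1: F(X, Y, 1) = x*y + 3*x + y**2 - 2*y + 2.
Note: deg(f) ≤ deg(F) = 2; strict inequality happens when F is divisible by Z (lost terms).


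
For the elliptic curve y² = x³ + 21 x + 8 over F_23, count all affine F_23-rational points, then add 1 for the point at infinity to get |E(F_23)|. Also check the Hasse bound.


Affine points = {(0, 10), (0, 13), (2, 9), (2, 14), (3, 11), (3, 12), (4, 8), (4, 15), (5, 10), (5, 13), (9, 11), (9, 12), (11, 11), (11, 12), (15, 8), (15, 15), (16, 1), (16, 22), (18, 10), (18, 13), (21, 2), (21, 21), (22, 3), (22, 20)}; affine count = 24; |E(F_23)| = 25.

Discriminant check: Δ ∝ 4a³ + 27b² = 4·21³ + 27·8² = 4·9261 + 27·64 ≡ 17 (mod 23). Nonzero ⇒ E is nonsingular.
For each x ∈ F_23, compute rhs = x³ + 21·x + 8 mod 23, then count y ∈ F_23 with y² ≡ rhs.
  x = 0: rhs = 8, matching y values: 10, 13 (2 points).
  x = 1: rhs = 7, matching y values: none (0 points).
  x = 2: rhs = 12, matching y values: 9, 14 (2 points).
  x = 3: rhs = 6, matching y values: 11, 12 (2 points).
  x = 4: rhs = 18, matching y values: 8, 15 (2 points).
  x = 5: rhs = 8, matching y values: 10, 13 (2 points).
  x = 6: rhs = 5, matching y values: none (0 points).
  x = 7: rhs = 15, matching y values: none (0 points).
  x = 8: rhs = 21, matching y values: none (0 points).
  x = 9: rhs = 6, matching y values: 11, 12 (2 points).
  x = 10: rhs = 22, matching y values: none (0 points).
  x = 11: rhs = 6, matching y values: 11, 12 (2 points).
  x = 12: rhs = 10, matching y values: none (0 points).
  x = 13: rhs = 17, matching y values: none (0 points).
  x = 14: rhs = 10, matching y values: none (0 points).
  x = 15: rhs = 18, matching y values: 8, 15 (2 points).
  x = 16: rhs = 1, matching y values: 1, 22 (2 points).
  x = 17: rhs = 11, matching y values: none (0 points).
  x = 18: rhs = 8, matching y values: 10, 13 (2 points).
  x = 19: rhs = 21, matching y values: none (0 points).
  x = 20: rhs = 10, matching y values: none (0 points).
  x = 21: rhs = 4, matching y values: 2, 21 (2 points).
  x = 22: rhs = 9, matching y values: 3, 20 (2 points).
Total affine count: 24.
Full point count |E(F_23)| = 24 + 1 = 25.
Hasse bound: |25 − (23+1)| = |1| = 1 ≤ 2√23 ≈ 9.5917 ✓.


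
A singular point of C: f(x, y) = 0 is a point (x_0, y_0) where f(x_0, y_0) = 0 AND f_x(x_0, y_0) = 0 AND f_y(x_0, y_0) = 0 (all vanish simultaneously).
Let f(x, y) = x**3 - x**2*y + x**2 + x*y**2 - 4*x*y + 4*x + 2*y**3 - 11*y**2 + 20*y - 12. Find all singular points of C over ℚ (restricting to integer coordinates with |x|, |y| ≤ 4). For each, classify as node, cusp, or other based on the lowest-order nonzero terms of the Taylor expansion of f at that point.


Singular points: {(0, 2)}; classification: node.

Compute partial derivatives:
  f_x = 3*x**2 - 2*x*y + 2*x + y**2 - 4*y + 4.
  f_y = -x**2 + 2*x*y - 4*x + 6*y**2 - 22*y + 20.
Scan x_0 ∈ {−4, ..., 4}. For each x_0, f_y(x_0, y) is a polynomial in y; find its integer roots y ∈ {−4, ..., 4}, then test f_x and f at those candidates.
  x = -4: f_y(-4, y) = 6*y**2 - 30*y + 20; no integer root y with |y| ≤ 4.
  x = -3: f_y(-3, y) = 6*y**2 - 28*y + 23; no integer root y with |y| ≤ 4.
  x = -2: f_y(-2, y) = 6*y**2 - 26*y + 24; vanishes at y ∈ {3}. (-2, 3): f_x = 21 ≠ 0.
  x = -1: f_y(-1, y) = 6*y**2 - 24*y + 23; no integer root y with |y| ≤ 4.
  x = 0: f_y(0, y) = 6*y**2 - 22*y + 20; vanishes at y ∈ {2}. (0, 2): f_x = 0, f = 0 — SINGULAR.
  x = 1: f_y(1, y) = 6*y**2 - 20*y + 15; no integer root y with |y| ≤ 4.
  x = 2: f_y(2, y) = 6*y**2 - 18*y + 8; no integer root y with |y| ≤ 4.
  x = 3: f_y(3, y) = 6*y**2 - 16*y - 1; no integer root y with |y| ≤ 4.
  x = 4: f_y(4, y) = 6*y**2 - 14*y - 12; vanishes at y ∈ {3}. (4, 3): f_x = 33 ≠ 0.
Only singular point on the grid: (0, 2).
Classify: substitute x = 0 + u, y = 2 + v and expand: f = u**3 - u**2*v - u**2 + u*v**2 + 2*v**3 + v**2.
No constant or linear terms (consistent with a singular point). Quadratic part: -u**2 + v**2. Cubic part: u**3 - u**2*v + u*v**2 + 2*v**3.
The quadratic part v**2 - u**2 = (v − u)(v + u) splits into two distinct linear factors, so there are two distinct tangent lines y − 2 = ±(x − 0) — this is a node (ordinary double point).
Classification: node.


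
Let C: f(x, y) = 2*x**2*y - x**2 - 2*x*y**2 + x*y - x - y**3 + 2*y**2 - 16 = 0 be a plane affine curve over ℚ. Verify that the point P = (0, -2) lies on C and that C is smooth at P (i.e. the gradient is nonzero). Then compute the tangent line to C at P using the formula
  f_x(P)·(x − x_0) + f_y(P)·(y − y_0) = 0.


Tangent line at P: -11*x - 20*y - 40 = 0.

Step 1: f(0, -2) = 0, so P lies on C.
Step 2: partial derivatives
  f_x(x, y) = 4*x*y - 2*x - 2*y**2 + y - 1, f_y(x, y) = 2*x**2 - 4*x*y + x - 3*y**2 + 4*y.
  f_x(P) = -11, f_y(P) = -20 (gradient nonzero, so P is smooth).
Step 3: tangent line at P: -11·(x − 0) + -20·(y − -2) = 0.
Expanding: -11*x - 20*y - 40 = 0.


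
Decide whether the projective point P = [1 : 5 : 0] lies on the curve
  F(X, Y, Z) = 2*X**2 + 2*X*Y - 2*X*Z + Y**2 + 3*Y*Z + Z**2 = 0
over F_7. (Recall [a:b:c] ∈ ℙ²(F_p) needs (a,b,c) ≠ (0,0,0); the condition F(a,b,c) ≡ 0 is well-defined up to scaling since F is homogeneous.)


F(1,5,0) ≡ 2 (mod 7); P is NOT on the curve.

Evaluate F(1, 5, 0) term-by-term (mod 7).
  2*X**2 ↦ 2·1·1·1 = 2
  2*X*Y ↦ 2·1·5·1 = 10
  -2*X*Z ↦ -2·1·1·0 = 0
  Y**2 ↦ 1·1·25·1 = 25
  3*Y*Z ↦ 3·1·5·0 = 0
  Z**2 ↦ 1·1·1·0 = 0
Sum: F(1, 5, 0) = (2) + (10) + (0) + (25) + (0) + (0) = 37.
Reducing mod 7: 37 ≡ 2 (mod 7).
Since F(a, b, c) ≡ 2 ≠ 0 (mod 7), P does NOT lie on the curve.


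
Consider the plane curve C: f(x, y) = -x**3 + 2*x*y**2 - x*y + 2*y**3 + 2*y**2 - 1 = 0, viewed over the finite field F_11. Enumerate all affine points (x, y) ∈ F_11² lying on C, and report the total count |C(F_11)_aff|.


Affine F_11-points: {(1, 9), (2, 6), (2, 7), (3, 5), (4, 9), (6, 3), (6, 9), (10, 0), (10, 4), (10, 7)}; count = 10.

For each of the 121 pairs (x, y) ∈ F_11², evaluate f(x, y) mod 11. Record the zeros.
  x = 0: [0↦10, 1↦3, 2↦1, 3↦5, 4↦5, 5↦2, 6↦8, 7↦2, 8↦7, 9↦2, 10↦10]  zeros at y ∈ ∅
  x = 1: [0↦9, 1↦3, 2↦6, 3↦8, 4↦10, 5↦2, 6↦7, 7↦4, 8↦5, 9↦0, 10↦1]  zeros at y ∈ {9}
  x = 2: [0↦2, 1↦8, 2↦5, 3↦5, 4↦9, 5↦7, 6↦0, 7↦0, 8↦8, 9↦3, 10↦8]  zeros at y ∈ {6, 7}
  x = 3: [0↦5, 1↦1, 2↦3, 3↦1, 4↦7, 5↦0, 6↦3, 7↦6, 8↦10, 9↦5, 10↦3]  zeros at y ∈ {5}
  x = 4: [0↦1, 1↦9, 2↦5, 3↦1, 4↦9, 5↦8, 6↦10, 7↦5, 8↦5, 9↦0, 10↦2]  zeros at y ∈ {9}
  x = 5: [0↦6, 1↦4, 2↦5, 3↦10, 4↦9, 5↦3, 6↦4, 7↦2, 8↦9, 9↦4, 10↦10]  zeros at y ∈ ∅
  x = 6: [0↦3, 1↦2, 2↦8, 3↦0, 4↦1, 5↦1, 6↦1, 7↦2, 8↦5, 9↦0, 10↦10]  zeros at y ∈ {3, 9}
  x = 7: [0↦8, 1↦8, 2↦8, 3↦9, 4↦1, 5↦7, 6↦6, 7↦10, 8↦9, 9↦4, 10↦7]  zeros at y ∈ ∅
  x = 8: [0↦4, 1↦5, 2↦10, 3↦9, 4↦3, 5↦4, 6↦2, 7↦9, 8↦4, 9↦10, 10↦6]  zeros at y ∈ ∅
  x = 9: [0↦7, 1↦9, 2↦8, 3↦5, 4↦1, 5↦8, 6↦5, 7↦4, 8↦6, 9↦1, 10↦1]  zeros at y ∈ ∅
  x = 10: [0↦0, 1↦3, 2↦7, 3↦2, 4↦0, 5↦2, 6↦9, 7↦0, 8↦9, 9↦4, 10↦8]  zeros at y ∈ {0, 4, 7}
Collecting zeros: affine points = {(1, 9), (2, 6), (2, 7), (3, 5), (4, 9), (6, 3), (6, 9), (10, 0), (10, 4), (10, 7)}.
Total count |C(F_11)_aff| = 10.


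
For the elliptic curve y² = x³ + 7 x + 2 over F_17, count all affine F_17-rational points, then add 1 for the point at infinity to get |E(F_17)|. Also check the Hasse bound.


Affine points = {(0, 6), (0, 11), (3, 4), (3, 13), (4, 3), (4, 14), (5, 3), (5, 14), (8, 3), (8, 14), (10, 1), (10, 16), (11, 4), (11, 13)}; affine count = 14; |E(F_17)| = 15.

Discriminant check: Δ ∝ 4a³ + 27b² = 4·7³ + 27·2² = 4·343 + 27·4 ≡ 1 (mod 17). Nonzero ⇒ E is nonsingular.
For each x ∈ F_17, compute rhs = x³ + 7·x + 2 mod 17, then count y ∈ F_17 with y² ≡ rhs.
  x = 0: rhs = 2, matching y values: 6, 11 (2 points).
  x = 1: rhs = 10, matching y values: none (0 points).
  x = 2: rhs = 7, matching y values: none (0 points).
  x = 3: rhs = 16, matching y values: 4, 13 (2 points).
  x = 4: rhs = 9, matching y values: 3, 14 (2 points).
  x = 5: rhs = 9, matching y values: 3, 14 (2 points).
  x = 6: rhs = 5, matching y values: none (0 points).
  x = 7: rhs = 3, matching y values: none (0 points).
  x = 8: rhs = 9, matching y values: 3, 14 (2 points).
  x = 9: rhs = 12, matching y values: none (0 points).
  x = 10: rhs = 1, matching y values: 1, 16 (2 points).
  x = 11: rhs = 16, matching y values: 4, 13 (2 points).
  x = 12: rhs = 12, matching y values: none (0 points).
  x = 13: rhs = 12, matching y values: none (0 points).
  x = 14: rhs = 5, matching y values: none (0 points).
  x = 15: rhs = 14, matching y values: none (0 points).
  x = 16: rhs = 11, matching y values: none (0 points).
Total affine count: 14.
Full point count |E(F_17)| = 14 + 1 = 15.
Hasse bound: |15 − (17+1)| = |-3| = 3 ≤ 2√17 ≈ 8.2462 ✓.


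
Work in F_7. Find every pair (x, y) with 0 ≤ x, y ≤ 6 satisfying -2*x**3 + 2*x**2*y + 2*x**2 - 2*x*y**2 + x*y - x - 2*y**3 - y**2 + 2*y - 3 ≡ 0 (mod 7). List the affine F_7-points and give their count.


Affine F_7-points: {(1, 3), (2, 6), (3, 0), (3, 1), (3, 6), (5, 2), (5, 5), (6, 4)}; count = 8.

For each of the 49 pairs (x, y) ∈ F_7², evaluate f(x, y) mod 7. Record the zeros.
  x = 0: [0↦4, 1↦3, 2↦2, 3↦3, 4↦1, 5↦5, 6↦3]  zeros at y ∈ ∅
  x = 1: [0↦3, 1↦3, 2↦6, 3↦0, 4↦1, 5↦4, 6↦4]  zeros at y ∈ {3}
  x = 2: [0↦1, 1↦6, 2↦3, 3↦1, 4↦2, 5↦1, 6↦0]  zeros at y ∈ {6}
  x = 3: [0↦0, 1↦0, 2↦2, 3↦1, 4↦6, 5↦5, 6↦0]  zeros at y ∈ {0, 1, 6}
  x = 4: [0↦2, 1↦1, 2↦5, 3↦2, 4↦1, 5↦4, 6↦6]  zeros at y ∈ ∅
  x = 5: [0↦2, 1↦4, 2↦0, 3↦6, 4↦3, 5↦0, 6↦6]  zeros at y ∈ {2, 5}
  x = 6: [0↦2, 1↦4, 2↦3, 3↦1, 4↦0, 5↦2, 6↦2]  zeros at y ∈ {4}
Collecting zeros: affine points = {(1, 3), (2, 6), (3, 0), (3, 1), (3, 6), (5, 2), (5, 5), (6, 4)}.
Total count |C(F_7)_aff| = 8.


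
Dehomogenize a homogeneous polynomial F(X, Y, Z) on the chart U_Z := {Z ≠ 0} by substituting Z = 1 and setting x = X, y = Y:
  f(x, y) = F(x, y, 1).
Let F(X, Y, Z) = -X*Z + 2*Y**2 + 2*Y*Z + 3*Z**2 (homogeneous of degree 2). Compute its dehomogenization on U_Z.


f(x, y) = -x + 2*y**2 + 2*y + 3

On U_Z we set Z = 1. Each monomial c·X^i·Y^j·Z^k in F becomes c·x^i·y^j·1^k = c·x^i·y^j.
Substituting Z = 1: F(X, Y, 1) = -x + 2*y**2 + 2*y + 3.
Note: deg(f) ≤ deg(F) = 2; strict inequality happens when F is divisible by Z (lost terms).


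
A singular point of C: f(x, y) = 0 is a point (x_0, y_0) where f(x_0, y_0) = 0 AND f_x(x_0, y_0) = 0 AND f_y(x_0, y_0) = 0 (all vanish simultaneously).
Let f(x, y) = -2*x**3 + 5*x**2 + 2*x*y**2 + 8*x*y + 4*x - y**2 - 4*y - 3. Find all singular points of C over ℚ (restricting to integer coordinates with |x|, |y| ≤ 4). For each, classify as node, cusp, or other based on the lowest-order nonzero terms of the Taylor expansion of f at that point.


Singular points: {(1, -2)}; classification: node.

Compute partial derivatives:
  f_x = -6*x**2 + 10*x + 2*y**2 + 8*y + 4.
  f_y = 4*x*y + 8*x - 2*y - 4.
Scan x_0 ∈ {−4, ..., 4}. For each x_0, f_y(x_0, y) is a polynomial in y; find its integer roots y ∈ {−4, ..., 4}, then test f_x and f at those candidates.
  x = -4: f_y(-4, y) = -18*y - 36; vanishes at y ∈ {-2}. (-4, -2): f_x = -140 ≠ 0.
  x = -3: f_y(-3, y) = -14*y - 28; vanishes at y ∈ {-2}. (-3, -2): f_x = -88 ≠ 0.
  x = -2: f_y(-2, y) = -10*y - 20; vanishes at y ∈ {-2}. (-2, -2): f_x = -48 ≠ 0.
  x = -1: f_y(-1, y) = -6*y - 12; vanishes at y ∈ {-2}. (-1, -2): f_x = -20 ≠ 0.
  x = 0: f_y(0, y) = -2*y - 4; vanishes at y ∈ {-2}. (0, -2): f_x = -4 ≠ 0.
  x = 1: f_y(1, y) = 2*y + 4; vanishes at y ∈ {-2}. (1, -2): f_x = 0, f = 0 — SINGULAR.
  x = 2: f_y(2, y) = 6*y + 12; vanishes at y ∈ {-2}. (2, -2): f_x = -8 ≠ 0.
  x = 3: f_y(3, y) = 10*y + 20; vanishes at y ∈ {-2}. (3, -2): f_x = -28 ≠ 0.
  x = 4: f_y(4, y) = 14*y + 28; vanishes at y ∈ {-2}. (4, -2): f_x = -60 ≠ 0.
Only singular point on the grid: (1, -2).
Classify: substitute x = 1 + u, y = -2 + v and expand: f = -2*u**3 - u**2 + 2*u*v**2 + v**2.
No constant or linear terms (consistent with a singular point). Quadratic part: -u**2 + v**2. Cubic part: -2*u**3 + 2*u*v**2.
The quadratic part v**2 - u**2 = (v − u)(v + u) splits into two distinct linear factors, so there are two distinct tangent lines y − -2 = ±(x − 1) — this is a node (ordinary double point).
Classification: node.


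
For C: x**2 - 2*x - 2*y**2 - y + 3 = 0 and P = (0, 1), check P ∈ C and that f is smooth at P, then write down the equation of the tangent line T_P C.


Tangent line at P: -2*x - 5*y + 5 = 0.

Step 1: f(0, 1) = 0, so P lies on C.
Step 2: partial derivatives
  f_x(x, y) = 2*x - 2, f_y(x, y) = -4*y - 1.
  f_x(P) = -2, f_y(P) = -5 (gradient nonzero, so P is smooth).
Step 3: tangent line at P: -2·(x − 0) + -5·(y − 1) = 0.
Expanding: -2*x - 5*y + 5 = 0.


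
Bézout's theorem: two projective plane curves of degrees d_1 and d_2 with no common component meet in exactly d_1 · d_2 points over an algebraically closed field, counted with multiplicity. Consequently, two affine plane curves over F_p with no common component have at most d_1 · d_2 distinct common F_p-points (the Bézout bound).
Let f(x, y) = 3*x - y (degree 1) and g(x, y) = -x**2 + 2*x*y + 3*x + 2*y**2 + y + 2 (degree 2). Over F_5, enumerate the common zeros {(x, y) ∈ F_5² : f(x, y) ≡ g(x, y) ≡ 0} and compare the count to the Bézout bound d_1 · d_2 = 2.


Common zeros: ∅; count = 0; Bézout bound = 2.

deg(f) = 1, deg(g) = 2, so Bézout bound = 2.
Scan x ∈ F_5. For each x, list the y ∈ F_5 with f(x, y) ≡ 0 and those with g(x, y) ≡ 0 (mod 5); the common zeros in that column are the intersection.
  x = 0: f ≡ 0 at y ∈ {0}; g ≡ 0 at y ∈ {1}; common: ∅.
  x = 1: f ≡ 0 at y ∈ {3}; g ≡ 0 at y ∈ ∅; common: ∅.
  x = 2: f ≡ 0 at y ∈ {1}; g ≡ 0 at y ∈ ∅; common: ∅.
  x = 3: f ≡ 0 at y ∈ {4}; g ≡ 0 at y ∈ ∅; common: ∅.
  x = 4: f ≡ 0 at y ∈ {2}; g ≡ 0 at y ∈ ∅; common: ∅.
Collecting: common zeros = ∅, so the count is 0.
Comparison with the Bézout bound: 0 ≤ 2 = deg(f)·deg(g), as expected for curves with no common component (the affine F_5-count falls short of the bound because intersections may lie at infinity, over extension fields, or carry multiplicity).


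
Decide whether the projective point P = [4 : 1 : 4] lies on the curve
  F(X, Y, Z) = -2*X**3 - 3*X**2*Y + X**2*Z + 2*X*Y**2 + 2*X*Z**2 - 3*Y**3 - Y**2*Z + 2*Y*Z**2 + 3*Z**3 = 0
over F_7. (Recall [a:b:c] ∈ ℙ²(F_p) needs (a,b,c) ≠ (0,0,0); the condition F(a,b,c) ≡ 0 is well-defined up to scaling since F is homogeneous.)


F(4,1,4) ≡ 3 (mod 7); P is NOT on the curve.

Evaluate F(4, 1, 4) term-by-term (mod 7).
  -2*X**3 ↦ -2·64·1·1 = -128
  -3*X**2*Y ↦ -3·16·1·1 = -48
  X**2*Z ↦ 1·16·1·4 = 64
  2*X*Y**2 ↦ 2·4·1·1 = 8
  2*X*Z**2 ↦ 2·4·1·16 = 128
  -3*Y**3 ↦ -3·1·1·1 = -3
  -Y**2*Z ↦ -1·1·1·4 = -4
  2*Y*Z**2 ↦ 2·1·1·16 = 32
  3*Z**3 ↦ 3·1·1·64 = 192
Sum: F(4, 1, 4) = (-128) + (-48) + (64) + (8) + (128) + (-3) + (-4) + (32) + (192) = 241.
Reducing mod 7: 241 ≡ 3 (mod 7).
Since F(a, b, c) ≡ 3 ≠ 0 (mod 7), P does NOT lie on the curve.


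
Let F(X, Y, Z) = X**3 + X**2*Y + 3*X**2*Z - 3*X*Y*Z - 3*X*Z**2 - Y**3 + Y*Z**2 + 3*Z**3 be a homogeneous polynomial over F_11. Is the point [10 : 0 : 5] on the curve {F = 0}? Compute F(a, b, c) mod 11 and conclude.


F(10,0,5) ≡ 2 (mod 11); P is NOT on the curve.

Evaluate F(10, 0, 5) term-by-term (mod 11).
  X**3 ↦ 1·1000·1·1 = 1000
  X**2*Y ↦ 1·100·0·1 = 0
  3*X**2*Z ↦ 3·100·1·5 = 1500
  -3*X*Y*Z ↦ -3·10·0·5 = 0
  -3*X*Z**2 ↦ -3·10·1·25 = -750
  -Y**3 ↦ -1·1·0·1 = 0
  Y*Z**2 ↦ 1·1·0·25 = 0
  3*Z**3 ↦ 3·1·1·125 = 375
Sum: F(10, 0, 5) = (1000) + (0) + (1500) + (0) + (-750) + (0) + (0) + (375) = 2125.
Reducing mod 11: 2125 ≡ 2 (mod 11).
Since F(a, b, c) ≡ 2 ≠ 0 (mod 11), P does NOT lie on the curve.


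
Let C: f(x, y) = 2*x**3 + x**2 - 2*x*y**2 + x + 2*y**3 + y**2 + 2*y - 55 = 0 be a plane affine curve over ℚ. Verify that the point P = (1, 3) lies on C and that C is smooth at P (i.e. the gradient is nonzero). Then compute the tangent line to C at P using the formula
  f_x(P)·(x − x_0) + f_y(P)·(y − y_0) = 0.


Tangent line at P: -9*x + 50*y - 141 = 0.

Step 1: f(1, 3) = 0, so P lies on C.
Step 2: partial derivatives
  f_x(x, y) = 6*x**2 + 2*x - 2*y**2 + 1, f_y(x, y) = -4*x*y + 6*y**2 + 2*y + 2.
  f_x(P) = -9, f_y(P) = 50 (gradient nonzero, so P is smooth).
Step 3: tangent line at P: -9·(x − 1) + 50·(y − 3) = 0.
Expanding: -9*x + 50*y - 141 = 0.


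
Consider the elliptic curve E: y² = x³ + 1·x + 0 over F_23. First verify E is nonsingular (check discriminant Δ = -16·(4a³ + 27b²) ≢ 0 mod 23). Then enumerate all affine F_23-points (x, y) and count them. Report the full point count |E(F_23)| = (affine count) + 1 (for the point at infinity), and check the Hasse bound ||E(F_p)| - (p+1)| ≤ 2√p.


Affine points = {(0, 0), (1, 5), (1, 18), (9, 5), (9, 18), (11, 10), (11, 13), (13, 5), (13, 18), (15, 3), (15, 20), (16, 8), (16, 15), (17, 10), (17, 13), (18, 10), (18, 13), (19, 1), (19, 22), (20, 4), (20, 19), (21, 6), (21, 17)}; affine count = 23; |E(F_23)| = 24.

Discriminant check: Δ ∝ 4a³ + 27b² = 4·1³ + 27·0² = 4·1 + 27·0 ≡ 4 (mod 23). Nonzero ⇒ E is nonsingular.
For each x ∈ F_23, compute rhs = x³ + 1·x + 0 mod 23, then count y ∈ F_23 with y² ≡ rhs.
  x = 0: rhs = 0, matching y values: 0 (1 points).
  x = 1: rhs = 2, matching y values: 5, 18 (2 points).
  x = 2: rhs = 10, matching y values: none (0 points).
  x = 3: rhs = 7, matching y values: none (0 points).
  x = 4: rhs = 22, matching y values: none (0 points).
  x = 5: rhs = 15, matching y values: none (0 points).
  x = 6: rhs = 15, matching y values: none (0 points).
  x = 7: rhs = 5, matching y values: none (0 points).
  x = 8: rhs = 14, matching y values: none (0 points).
  x = 9: rhs = 2, matching y values: 5, 18 (2 points).
  x = 10: rhs = 21, matching y values: none (0 points).
  x = 11: rhs = 8, matching y values: 10, 13 (2 points).
  x = 12: rhs = 15, matching y values: none (0 points).
  x = 13: rhs = 2, matching y values: 5, 18 (2 points).
  x = 14: rhs = 21, matching y values: none (0 points).
  x = 15: rhs = 9, matching y values: 3, 20 (2 points).
  x = 16: rhs = 18, matching y values: 8, 15 (2 points).
  x = 17: rhs = 8, matching y values: 10, 13 (2 points).
  x = 18: rhs = 8, matching y values: 10, 13 (2 points).
  x = 19: rhs = 1, matching y values: 1, 22 (2 points).
  x = 20: rhs = 16, matching y values: 4, 19 (2 points).
  x = 21: rhs = 13, matching y values: 6, 17 (2 points).
  x = 22: rhs = 21, matching y values: none (0 points).
Total affine count: 23.
Full point count |E(F_23)| = 23 + 1 = 24.
Hasse bound: |24 − (23+1)| = |0| = 0 ≤ 2√23 ≈ 9.5917 ✓.
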